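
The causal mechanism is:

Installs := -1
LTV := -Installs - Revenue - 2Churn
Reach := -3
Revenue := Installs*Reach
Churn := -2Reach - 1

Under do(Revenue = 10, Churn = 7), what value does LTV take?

-23

The joint intervention fixes Revenue = 10, Churn = 7, removing each variable's own equation.
LTV = -Installs - Revenue - 2Churn  [with Installs=-1, Revenue=10, Churn=7]  = -23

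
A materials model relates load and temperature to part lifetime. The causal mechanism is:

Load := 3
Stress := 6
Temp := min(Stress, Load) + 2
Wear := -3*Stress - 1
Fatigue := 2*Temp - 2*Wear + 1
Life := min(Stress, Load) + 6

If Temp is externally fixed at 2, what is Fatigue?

do(Temp=2) replaces the equation Temp := min(Stress, Load) + 2 with the constant Temp = 2.
Wear = -3*Stress - 1  [with Stress=6]  = -19
Fatigue = 2*Temp - 2*Wear + 1  [with Temp=2, Wear=-19]  = 43

43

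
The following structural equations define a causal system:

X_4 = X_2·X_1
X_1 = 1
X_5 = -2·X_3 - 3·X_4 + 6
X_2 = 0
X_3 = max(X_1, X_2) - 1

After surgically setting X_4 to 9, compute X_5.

Intervening sets X_4 = 9 and removes its equation (X_4 = X_2·X_1).
X_3 = max(X_1, X_2) - 1  [with X_1=1, X_2=0]  = 0
X_5 = -2·X_3 - 3·X_4 + 6  [with X_3=0, X_4=9]  = -21

-21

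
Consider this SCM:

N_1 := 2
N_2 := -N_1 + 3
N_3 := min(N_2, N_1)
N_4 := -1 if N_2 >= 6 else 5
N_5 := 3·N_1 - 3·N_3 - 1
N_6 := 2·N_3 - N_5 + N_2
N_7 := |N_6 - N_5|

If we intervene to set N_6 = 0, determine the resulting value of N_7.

2

Intervening sets N_6 = 0 and removes its equation (N_6 := 2·N_3 - N_5 + N_2).
N_2 = -N_1 + 3  [with N_1=2]  = 1
N_3 = min(N_2, N_1)  [with N_2=1, N_1=2]  = 1
N_5 = 3·N_1 - 3·N_3 - 1  [with N_1=2, N_3=1]  = 2
N_7 = |N_6 - N_5|  [with N_6=0, N_5=2]  = 2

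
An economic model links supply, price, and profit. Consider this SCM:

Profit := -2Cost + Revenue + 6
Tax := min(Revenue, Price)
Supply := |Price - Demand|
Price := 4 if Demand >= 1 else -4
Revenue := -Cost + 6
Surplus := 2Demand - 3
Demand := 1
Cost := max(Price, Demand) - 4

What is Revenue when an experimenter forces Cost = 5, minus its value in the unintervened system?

Intervening sets Cost = 5 and removes its equation (Cost := max(Price, Demand) - 4).
Revenue = -Cost + 6  [with Cost=5]  = 1
Without intervention: Price = 4 if Demand >= 1 else -4  [with Demand=1]  = 4; Cost = max(Price, Demand) - 4  [with Price=4, Demand=1]  = 0; Revenue = -Cost + 6  [with Cost=0]  = 6.
Change = 1 − 6 = -5.

-5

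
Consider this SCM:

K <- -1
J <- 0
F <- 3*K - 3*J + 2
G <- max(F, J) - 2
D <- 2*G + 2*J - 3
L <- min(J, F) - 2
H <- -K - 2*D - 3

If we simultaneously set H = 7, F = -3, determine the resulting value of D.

-7

Under do(H = 7, F = -3), each intervened variable's structural equation is replaced by its fixed value.
G = max(F, J) - 2  [with F=-3, J=0]  = -2
D = 2*G + 2*J - 3  [with G=-2, J=0]  = -7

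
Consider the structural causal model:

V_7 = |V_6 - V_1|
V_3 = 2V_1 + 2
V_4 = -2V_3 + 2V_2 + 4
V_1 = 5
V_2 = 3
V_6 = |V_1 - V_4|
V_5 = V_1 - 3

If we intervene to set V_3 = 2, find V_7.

The intervention breaks the incoming arrows to V_3: V_3 = 2V_1 + 2 no longer applies, and V_3 = 2.
V_4 = -2V_3 + 2V_2 + 4  [with V_3=2, V_2=3]  = 6
V_6 = |V_1 - V_4|  [with V_1=5, V_4=6]  = 1
V_7 = |V_6 - V_1|  [with V_6=1, V_1=5]  = 4

4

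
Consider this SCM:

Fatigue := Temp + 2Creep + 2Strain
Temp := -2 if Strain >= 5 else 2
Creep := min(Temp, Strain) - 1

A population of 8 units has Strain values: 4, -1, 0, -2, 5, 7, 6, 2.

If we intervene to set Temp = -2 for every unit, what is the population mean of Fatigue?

-2.75

do(Temp=-2) breaks Temp's dependence on Strain. With Temp=-2 fixed, Fatigue across the units is 0, -10, -8, -12, 2, 6, 4, -4, mean -2.75.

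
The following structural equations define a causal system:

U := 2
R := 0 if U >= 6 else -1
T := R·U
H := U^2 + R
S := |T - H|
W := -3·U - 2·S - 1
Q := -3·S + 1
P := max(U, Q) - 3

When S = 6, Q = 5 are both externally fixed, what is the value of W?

Under do(S = 6, Q = 5), each intervened variable's structural equation is replaced by its fixed value.
W = -3·U - 2·S - 1  [with U=2, S=6]  = -19

-19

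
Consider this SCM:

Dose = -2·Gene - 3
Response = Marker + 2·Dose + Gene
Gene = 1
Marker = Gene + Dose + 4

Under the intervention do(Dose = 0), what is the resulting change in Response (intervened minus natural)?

Under do(Dose=0), the mechanism Dose = -2·Gene - 3 is discarded; Dose is fixed at 0.
Marker = Gene + Dose + 4  [with Gene=1, Dose=0]  = 5
Response = Marker + 2·Dose + Gene  [with Marker=5, Dose=0, Gene=1]  = 6
Without intervention: Dose = -2·Gene - 3  [with Gene=1]  = -5; Marker = Gene + Dose + 4  [with Gene=1, Dose=-5]  = 0; Response = Marker + 2·Dose + Gene  [with Marker=0, Dose=-5, Gene=1]  = -9.
Change = 6 − (-9) = 15.

15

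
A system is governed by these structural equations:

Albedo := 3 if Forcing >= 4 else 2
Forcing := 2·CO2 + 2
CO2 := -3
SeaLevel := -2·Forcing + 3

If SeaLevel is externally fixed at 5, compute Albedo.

Under do(SeaLevel=5), the mechanism SeaLevel := -2·Forcing + 3 is discarded; SeaLevel is fixed at 5.
Since Albedo is not a descendant of the intervened variable, it is unaffected.
Forcing = 2·CO2 + 2  [with CO2=-3]  = -4
Albedo = 3 if Forcing >= 4 else 2  [with Forcing=-4]  = 2

2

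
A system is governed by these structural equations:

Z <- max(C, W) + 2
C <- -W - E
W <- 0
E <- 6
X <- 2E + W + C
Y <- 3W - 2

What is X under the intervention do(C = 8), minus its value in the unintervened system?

do(C=8) replaces the equation C <- -W - E with the constant C = 8.
X = 2E + W + C  [with E=6, W=0, C=8]  = 20
Without intervention: C = -W - E  [with W=0, E=6]  = -6; X = 2E + W + C  [with E=6, W=0, C=-6]  = 6.
Change = 20 − 6 = 14.

14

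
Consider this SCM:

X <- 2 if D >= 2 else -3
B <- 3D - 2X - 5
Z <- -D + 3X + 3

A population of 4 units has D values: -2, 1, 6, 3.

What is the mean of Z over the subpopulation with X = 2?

4.5

E[Z|X=2] averages over only the 2 units with X=2 (D = 6, 3): Z = 3, 6, mean 4.5.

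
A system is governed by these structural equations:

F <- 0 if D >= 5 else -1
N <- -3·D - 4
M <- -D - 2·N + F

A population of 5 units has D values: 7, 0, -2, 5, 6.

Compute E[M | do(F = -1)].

23

Every unit gets F=-1 under the intervention. M values become 42, 7, -3, 32, 37; E[M|do(F=-1)] = 23.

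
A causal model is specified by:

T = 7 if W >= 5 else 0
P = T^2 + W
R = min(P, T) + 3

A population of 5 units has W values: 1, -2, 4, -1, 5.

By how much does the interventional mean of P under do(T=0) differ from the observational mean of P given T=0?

0.9

do(T=0) breaks T's dependence on W. With T=0 fixed, P across the units is 1, -2, 4, -1, 5, mean 1.4.
Conditioning on T=0 selects the 4 unit(s) with W ∈ {1, -2, 4, -1}. Their P values: 1, -2, 4, -1. Mean = 0.5.
Difference = 1.4 − 0.5 = 0.9.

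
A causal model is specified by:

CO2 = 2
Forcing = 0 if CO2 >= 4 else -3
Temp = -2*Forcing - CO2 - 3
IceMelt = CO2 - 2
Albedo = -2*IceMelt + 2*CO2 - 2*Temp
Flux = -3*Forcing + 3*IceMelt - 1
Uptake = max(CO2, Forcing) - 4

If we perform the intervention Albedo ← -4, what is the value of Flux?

8

The intervention breaks the incoming arrows to Albedo: Albedo = -2*IceMelt + 2*CO2 - 2*Temp no longer applies, and Albedo = -4.
Since Flux is not a descendant of the intervened variable, it is unaffected.
Forcing = 0 if CO2 >= 4 else -3  [with CO2=2]  = -3
IceMelt = CO2 - 2  [with CO2=2]  = 0
Flux = -3*Forcing + 3*IceMelt - 1  [with Forcing=-3, IceMelt=0]  = 8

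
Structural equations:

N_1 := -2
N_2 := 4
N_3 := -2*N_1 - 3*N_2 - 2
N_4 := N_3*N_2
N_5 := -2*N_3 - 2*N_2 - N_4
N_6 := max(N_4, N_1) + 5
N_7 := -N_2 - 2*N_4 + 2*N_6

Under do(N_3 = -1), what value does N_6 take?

The intervention breaks the incoming arrows to N_3: N_3 := -2*N_1 - 3*N_2 - 2 no longer applies, and N_3 = -1.
N_4 = N_3*N_2  [with N_3=-1, N_2=4]  = -4
N_6 = max(N_4, N_1) + 5  [with N_4=-4, N_1=-2]  = 3

3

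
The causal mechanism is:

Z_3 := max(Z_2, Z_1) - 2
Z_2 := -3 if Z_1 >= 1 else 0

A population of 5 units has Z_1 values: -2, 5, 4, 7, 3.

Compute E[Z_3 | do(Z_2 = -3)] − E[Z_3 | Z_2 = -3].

-1.35

Every unit gets Z_2=-3 under the intervention. Z_3 values become -4, 3, 2, 5, 1; E[Z_3|do(Z_2=-3)] = 1.4.
Conditioning on Z_2=-3 selects the 4 unit(s) with Z_1 ∈ {5, 4, 7, 3}. Their Z_3 values: 3, 2, 5, 1. Mean = 2.75.
Difference = 1.4 − 2.75 = -1.35.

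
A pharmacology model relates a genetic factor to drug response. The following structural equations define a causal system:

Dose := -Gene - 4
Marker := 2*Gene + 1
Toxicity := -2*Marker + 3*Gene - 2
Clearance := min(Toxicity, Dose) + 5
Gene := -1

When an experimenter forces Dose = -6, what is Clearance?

-1

do(Dose=-6) replaces the equation Dose := -Gene - 4 with the constant Dose = -6.
Marker = 2*Gene + 1  [with Gene=-1]  = -1
Toxicity = -2*Marker + 3*Gene - 2  [with Marker=-1, Gene=-1]  = -3
Clearance = min(Toxicity, Dose) + 5  [with Toxicity=-3, Dose=-6]  = -1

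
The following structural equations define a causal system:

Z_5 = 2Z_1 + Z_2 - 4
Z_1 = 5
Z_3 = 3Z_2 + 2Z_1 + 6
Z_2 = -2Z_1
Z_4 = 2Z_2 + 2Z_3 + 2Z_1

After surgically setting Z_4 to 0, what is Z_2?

-10

The intervention breaks the incoming arrows to Z_4: Z_4 = 2Z_2 + 2Z_3 + 2Z_1 no longer applies, and Z_4 = 0.
Since Z_2 is not a descendant of the intervened variable, it is unaffected.
Z_2 = -2Z_1  [with Z_1=5]  = -10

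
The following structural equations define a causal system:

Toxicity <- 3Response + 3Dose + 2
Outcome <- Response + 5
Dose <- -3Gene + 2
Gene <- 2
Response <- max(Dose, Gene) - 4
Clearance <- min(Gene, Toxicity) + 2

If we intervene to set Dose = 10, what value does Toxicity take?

50

Under do(Dose=10), the mechanism Dose <- -3Gene + 2 is discarded; Dose is fixed at 10.
Response = max(Dose, Gene) - 4  [with Dose=10, Gene=2]  = 6
Toxicity = 3Response + 3Dose + 2  [with Response=6, Dose=10]  = 50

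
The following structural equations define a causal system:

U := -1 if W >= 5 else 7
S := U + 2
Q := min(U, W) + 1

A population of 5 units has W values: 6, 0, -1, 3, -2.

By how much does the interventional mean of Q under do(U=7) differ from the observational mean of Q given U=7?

Under do(U=7), U's equation is replaced by U=7 for every unit. Per-unit Q: 7, 1, 0, 4, -1. Mean = 2.2.
E[Q|U=7] averages over only the 4 units with U=7 (W = 0, -1, 3, -2): Q = 1, 0, 4, -1, mean 1.
Difference = 2.2 − 1 = 1.2.

1.2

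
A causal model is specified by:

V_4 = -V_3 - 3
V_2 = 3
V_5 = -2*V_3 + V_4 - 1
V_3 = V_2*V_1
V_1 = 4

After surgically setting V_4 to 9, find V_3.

Under do(V_4=9), the mechanism V_4 = -V_3 - 3 is discarded; V_4 is fixed at 9.
Since V_3 is not a descendant of the intervened variable, it is unaffected.
V_3 = V_2*V_1  [with V_2=3, V_1=4]  = 12

12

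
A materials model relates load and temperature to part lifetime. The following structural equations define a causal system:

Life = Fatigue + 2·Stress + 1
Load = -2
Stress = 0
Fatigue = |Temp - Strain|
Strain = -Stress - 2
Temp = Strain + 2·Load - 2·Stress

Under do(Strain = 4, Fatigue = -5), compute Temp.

0

The joint intervention fixes Strain = 4, Fatigue = -5, removing each variable's own equation.
Temp = Strain + 2·Load - 2·Stress  [with Strain=4, Load=-2, Stress=0]  = 0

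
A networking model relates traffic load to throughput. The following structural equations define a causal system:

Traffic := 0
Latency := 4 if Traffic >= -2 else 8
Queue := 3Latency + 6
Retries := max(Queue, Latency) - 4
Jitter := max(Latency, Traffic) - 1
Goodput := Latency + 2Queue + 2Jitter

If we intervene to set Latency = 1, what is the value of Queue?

9

The intervention breaks the incoming arrows to Latency: Latency := 4 if Traffic >= -2 else 8 no longer applies, and Latency = 1.
Queue = 3Latency + 6  [with Latency=1]  = 9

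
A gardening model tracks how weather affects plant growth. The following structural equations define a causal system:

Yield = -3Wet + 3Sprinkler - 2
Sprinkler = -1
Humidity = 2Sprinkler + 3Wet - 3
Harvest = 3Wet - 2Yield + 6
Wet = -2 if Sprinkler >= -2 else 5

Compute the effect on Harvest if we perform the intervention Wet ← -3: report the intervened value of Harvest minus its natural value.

-9

do(Wet=-3) replaces the equation Wet = -2 if Sprinkler >= -2 else 5 with the constant Wet = -3.
Yield = -3Wet + 3Sprinkler - 2  [with Wet=-3, Sprinkler=-1]  = 4
Harvest = 3Wet - 2Yield + 6  [with Wet=-3, Yield=4]  = -11
Without intervention: Wet = -2 if Sprinkler >= -2 else 5  [with Sprinkler=-1]  = -2; Yield = -3Wet + 3Sprinkler - 2  [with Wet=-2, Sprinkler=-1]  = 1; Harvest = 3Wet - 2Yield + 6  [with Wet=-2, Yield=1]  = -2.
Change = -11 − (-2) = -9.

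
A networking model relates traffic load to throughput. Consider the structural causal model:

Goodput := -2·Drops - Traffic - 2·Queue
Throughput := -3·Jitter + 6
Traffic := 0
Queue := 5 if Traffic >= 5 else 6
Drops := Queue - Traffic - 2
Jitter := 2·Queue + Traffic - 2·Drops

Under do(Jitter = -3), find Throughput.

15

Intervening sets Jitter = -3 and removes its equation (Jitter := 2·Queue + Traffic - 2·Drops).
Throughput = -3·Jitter + 6  [with Jitter=-3]  = 15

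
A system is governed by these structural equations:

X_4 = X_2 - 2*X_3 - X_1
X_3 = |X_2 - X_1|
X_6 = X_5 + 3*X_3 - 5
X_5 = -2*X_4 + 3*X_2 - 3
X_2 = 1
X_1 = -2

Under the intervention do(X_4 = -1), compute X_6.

6

Under do(X_4=-1), the mechanism X_4 = X_2 - 2*X_3 - X_1 is discarded; X_4 is fixed at -1.
X_3 = |X_2 - X_1|  [with X_2=1, X_1=-2]  = 3
X_5 = -2*X_4 + 3*X_2 - 3  [with X_4=-1, X_2=1]  = 2
X_6 = X_5 + 3*X_3 - 5  [with X_5=2, X_3=3]  = 6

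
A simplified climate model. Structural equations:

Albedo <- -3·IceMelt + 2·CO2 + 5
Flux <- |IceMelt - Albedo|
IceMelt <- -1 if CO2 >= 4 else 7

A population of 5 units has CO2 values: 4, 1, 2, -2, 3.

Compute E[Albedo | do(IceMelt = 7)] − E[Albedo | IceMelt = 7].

1.2

do(IceMelt=7) breaks IceMelt's dependence on CO2. With IceMelt=7 fixed, Albedo across the units is -8, -14, -12, -20, -10, mean -12.8.
Conditioning on IceMelt=7 selects the 4 unit(s) with CO2 ∈ {1, 2, -2, 3}. Their Albedo values: -14, -12, -20, -10. Mean = -14.
Difference = -12.8 − (-14) = 1.2.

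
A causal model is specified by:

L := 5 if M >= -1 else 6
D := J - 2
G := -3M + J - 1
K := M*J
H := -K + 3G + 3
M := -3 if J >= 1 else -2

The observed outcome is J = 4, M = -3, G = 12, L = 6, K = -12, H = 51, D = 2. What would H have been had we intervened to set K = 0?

The intervention breaks the incoming arrows to K: K := M*J no longer applies, and K = 0.
M = -3 if J >= 1 else -2  [with J=4]  = -3
G = -3M + J - 1  [with M=-3, J=4]  = 12
H = -K + 3G + 3  [with K=0, G=12]  = 39

39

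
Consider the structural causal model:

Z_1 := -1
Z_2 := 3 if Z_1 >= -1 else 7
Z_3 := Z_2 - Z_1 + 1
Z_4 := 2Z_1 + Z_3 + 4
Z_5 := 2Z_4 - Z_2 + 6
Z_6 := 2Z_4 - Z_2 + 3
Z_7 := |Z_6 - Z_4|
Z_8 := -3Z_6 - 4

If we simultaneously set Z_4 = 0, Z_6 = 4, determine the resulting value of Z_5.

3

Setting Z_4 = 0, Z_6 = 4 by intervention discards those variables' equations.
Z_2 = 3 if Z_1 >= -1 else 7  [with Z_1=-1]  = 3
Z_5 = 2Z_4 - Z_2 + 6  [with Z_4=0, Z_2=3]  = 3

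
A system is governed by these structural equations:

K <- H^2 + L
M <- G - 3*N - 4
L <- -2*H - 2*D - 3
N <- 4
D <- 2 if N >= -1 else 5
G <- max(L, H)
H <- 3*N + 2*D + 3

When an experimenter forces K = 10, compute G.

19

do(K=10) replaces the equation K <- H^2 + L with the constant K = 10.
Since G is not a descendant of the intervened variable, it is unaffected.
D = 2 if N >= -1 else 5  [with N=4]  = 2
H = 3*N + 2*D + 3  [with N=4, D=2]  = 19
L = -2*H - 2*D - 3  [with H=19, D=2]  = -45
G = max(L, H)  [with L=-45, H=19]  = 19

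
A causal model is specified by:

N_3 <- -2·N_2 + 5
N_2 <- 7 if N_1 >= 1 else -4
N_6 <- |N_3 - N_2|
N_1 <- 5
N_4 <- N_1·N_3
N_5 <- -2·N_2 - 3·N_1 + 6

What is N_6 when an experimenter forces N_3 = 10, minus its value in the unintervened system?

The intervention breaks the incoming arrows to N_3: N_3 <- -2·N_2 + 5 no longer applies, and N_3 = 10.
N_2 = 7 if N_1 >= 1 else -4  [with N_1=5]  = 7
N_6 = |N_3 - N_2|  [with N_3=10, N_2=7]  = 3
Without intervention: N_2 = 7 if N_1 >= 1 else -4  [with N_1=5]  = 7; N_3 = -2·N_2 + 5  [with N_2=7]  = -9; N_6 = |N_3 - N_2|  [with N_3=-9, N_2=7]  = 16.
Change = 3 − 16 = -13.

-13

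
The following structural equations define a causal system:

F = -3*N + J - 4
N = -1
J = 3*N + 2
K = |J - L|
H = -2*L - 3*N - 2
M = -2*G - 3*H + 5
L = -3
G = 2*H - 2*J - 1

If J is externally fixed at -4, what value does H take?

Under do(J=-4), the mechanism J = 3*N + 2 is discarded; J is fixed at -4.
Since H is not a descendant of the intervened variable, it is unaffected.
H = -2*L - 3*N - 2  [with L=-3, N=-1]  = 7

7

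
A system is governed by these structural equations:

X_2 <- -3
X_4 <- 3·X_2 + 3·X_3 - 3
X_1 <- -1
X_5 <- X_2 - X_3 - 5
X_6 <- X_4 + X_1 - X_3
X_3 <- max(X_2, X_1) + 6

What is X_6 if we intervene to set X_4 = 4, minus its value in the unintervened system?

1

Under do(X_4=4), the mechanism X_4 <- 3·X_2 + 3·X_3 - 3 is discarded; X_4 is fixed at 4.
X_3 = max(X_2, X_1) + 6  [with X_2=-3, X_1=-1]  = 5
X_6 = X_4 + X_1 - X_3  [with X_4=4, X_1=-1, X_3=5]  = -2
Without intervention: X_3 = max(X_2, X_1) + 6  [with X_2=-3, X_1=-1]  = 5; X_4 = 3·X_2 + 3·X_3 - 3  [with X_2=-3, X_3=5]  = 3; X_6 = X_4 + X_1 - X_3  [with X_4=3, X_1=-1, X_3=5]  = -3.
Change = -2 − (-3) = 1.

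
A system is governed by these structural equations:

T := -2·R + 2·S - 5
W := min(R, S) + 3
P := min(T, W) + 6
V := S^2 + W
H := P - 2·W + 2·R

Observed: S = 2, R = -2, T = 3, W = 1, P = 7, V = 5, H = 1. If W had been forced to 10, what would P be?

9

Intervening sets W = 10 and removes its equation (W := min(R, S) + 3).
T = -2·R + 2·S - 5  [with R=-2, S=2]  = 3
P = min(T, W) + 6  [with T=3, W=10]  = 9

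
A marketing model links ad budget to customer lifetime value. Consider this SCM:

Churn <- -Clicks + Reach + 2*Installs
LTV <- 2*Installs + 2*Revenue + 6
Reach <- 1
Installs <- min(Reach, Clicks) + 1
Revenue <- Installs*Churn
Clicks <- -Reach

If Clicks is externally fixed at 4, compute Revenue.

do(Clicks=4) replaces the equation Clicks <- -Reach with the constant Clicks = 4.
Installs = min(Reach, Clicks) + 1  [with Reach=1, Clicks=4]  = 2
Churn = -Clicks + Reach + 2*Installs  [with Clicks=4, Reach=1, Installs=2]  = 1
Revenue = Installs*Churn  [with Installs=2, Churn=1]  = 2

2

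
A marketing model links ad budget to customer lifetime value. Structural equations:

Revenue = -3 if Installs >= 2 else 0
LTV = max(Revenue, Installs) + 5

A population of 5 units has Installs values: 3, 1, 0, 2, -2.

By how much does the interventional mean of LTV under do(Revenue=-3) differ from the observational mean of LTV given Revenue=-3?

-1.7

Every unit gets Revenue=-3 under the intervention. LTV values become 8, 6, 5, 7, 3; E[LTV|do(Revenue=-3)] = 5.8.
Conditioning on Revenue=-3 selects the 2 unit(s) with Installs ∈ {3, 2}. Their LTV values: 8, 7. Mean = 7.5.
Difference = 5.8 − 7.5 = -1.7.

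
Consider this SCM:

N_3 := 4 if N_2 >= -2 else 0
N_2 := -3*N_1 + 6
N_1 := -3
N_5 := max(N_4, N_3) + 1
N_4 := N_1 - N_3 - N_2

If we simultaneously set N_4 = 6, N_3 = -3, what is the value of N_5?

7

The joint intervention fixes N_4 = 6, N_3 = -3, removing each variable's own equation.
N_5 = max(N_4, N_3) + 1  [with N_4=6, N_3=-3]  = 7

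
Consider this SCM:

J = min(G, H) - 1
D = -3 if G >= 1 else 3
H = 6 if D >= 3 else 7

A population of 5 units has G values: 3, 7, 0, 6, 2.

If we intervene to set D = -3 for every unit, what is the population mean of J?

Every unit gets D=-3 under the intervention. J values become 2, 6, -1, 5, 1; E[J|do(D=-3)] = 2.6.

2.6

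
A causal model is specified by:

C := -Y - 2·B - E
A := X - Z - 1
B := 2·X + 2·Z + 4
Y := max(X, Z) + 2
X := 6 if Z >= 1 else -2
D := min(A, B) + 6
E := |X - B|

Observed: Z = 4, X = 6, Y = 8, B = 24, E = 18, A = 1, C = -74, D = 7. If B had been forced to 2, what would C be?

-16

The intervention breaks the incoming arrows to B: B := 2·X + 2·Z + 4 no longer applies, and B = 2.
X = 6 if Z >= 1 else -2  [with Z=4]  = 6
Y = max(X, Z) + 2  [with X=6, Z=4]  = 8
E = |X - B|  [with X=6, B=2]  = 4
C = -Y - 2·B - E  [with Y=8, B=2, E=4]  = -16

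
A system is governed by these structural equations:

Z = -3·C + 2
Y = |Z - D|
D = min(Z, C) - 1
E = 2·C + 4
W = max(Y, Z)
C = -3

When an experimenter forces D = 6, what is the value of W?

do(D=6) replaces the equation D = min(Z, C) - 1 with the constant D = 6.
Z = -3·C + 2  [with C=-3]  = 11
Y = |Z - D|  [with Z=11, D=6]  = 5
W = max(Y, Z)  [with Y=5, Z=11]  = 11

11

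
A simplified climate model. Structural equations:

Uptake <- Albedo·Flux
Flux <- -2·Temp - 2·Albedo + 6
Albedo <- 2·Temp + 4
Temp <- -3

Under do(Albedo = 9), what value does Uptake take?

-54

Under do(Albedo=9), the mechanism Albedo <- 2·Temp + 4 is discarded; Albedo is fixed at 9.
Flux = -2·Temp - 2·Albedo + 6  [with Temp=-3, Albedo=9]  = -6
Uptake = Albedo·Flux  [with Albedo=9, Flux=-6]  = -54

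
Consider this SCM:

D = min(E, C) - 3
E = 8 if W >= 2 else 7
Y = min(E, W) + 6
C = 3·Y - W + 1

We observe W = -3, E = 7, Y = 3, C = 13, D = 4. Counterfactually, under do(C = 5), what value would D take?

2

Intervening sets C = 5 and removes its equation (C = 3·Y - W + 1).
E = 8 if W >= 2 else 7  [with W=-3]  = 7
D = min(E, C) - 3  [with E=7, C=5]  = 2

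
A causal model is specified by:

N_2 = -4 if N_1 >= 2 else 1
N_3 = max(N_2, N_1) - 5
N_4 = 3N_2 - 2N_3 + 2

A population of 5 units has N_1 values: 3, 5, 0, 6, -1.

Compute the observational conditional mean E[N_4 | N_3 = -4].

13

Observing N_3=-4 restricts to units where N_3's equation naturally yields -4: N_1 ∈ {0, -1}. In that subpopulation N_4 = 13, 13, mean 13.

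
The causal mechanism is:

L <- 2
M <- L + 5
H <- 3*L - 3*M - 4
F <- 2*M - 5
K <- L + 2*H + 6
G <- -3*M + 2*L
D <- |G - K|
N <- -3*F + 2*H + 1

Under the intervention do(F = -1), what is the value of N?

-34

do(F=-1) replaces the equation F <- 2*M - 5 with the constant F = -1.
M = L + 5  [with L=2]  = 7
H = 3*L - 3*M - 4  [with L=2, M=7]  = -19
N = -3*F + 2*H + 1  [with F=-1, H=-19]  = -34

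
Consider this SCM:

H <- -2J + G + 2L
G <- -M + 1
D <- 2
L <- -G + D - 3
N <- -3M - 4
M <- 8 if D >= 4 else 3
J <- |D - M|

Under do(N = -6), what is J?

1

The intervention breaks the incoming arrows to N: N <- -3M - 4 no longer applies, and N = -6.
J is not downstream of the intervention, so its value is determined by the original equations.
M = 8 if D >= 4 else 3  [with D=2]  = 3
J = |D - M|  [with D=2, M=3]  = 1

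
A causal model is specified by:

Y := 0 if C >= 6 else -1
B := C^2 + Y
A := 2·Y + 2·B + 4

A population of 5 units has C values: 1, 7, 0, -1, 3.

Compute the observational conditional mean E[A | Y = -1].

5.5

Conditioning on Y=-1 selects the 4 unit(s) with C ∈ {1, 0, -1, 3}. Their A values: 2, 0, 2, 18. Mean = 5.5.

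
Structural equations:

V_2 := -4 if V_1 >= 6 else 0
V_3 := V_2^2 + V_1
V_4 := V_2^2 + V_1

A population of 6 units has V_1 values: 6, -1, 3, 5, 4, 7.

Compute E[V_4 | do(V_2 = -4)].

do(V_2=-4) breaks V_2's dependence on V_1. With V_2=-4 fixed, V_4 across the units is 22, 15, 19, 21, 20, 23, mean 20.

20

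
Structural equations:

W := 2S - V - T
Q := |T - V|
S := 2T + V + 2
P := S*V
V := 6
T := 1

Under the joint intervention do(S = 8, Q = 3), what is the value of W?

The joint intervention fixes S = 8, Q = 3, removing each variable's own equation.
W = 2S - V - T  [with S=8, V=6, T=1]  = 9

9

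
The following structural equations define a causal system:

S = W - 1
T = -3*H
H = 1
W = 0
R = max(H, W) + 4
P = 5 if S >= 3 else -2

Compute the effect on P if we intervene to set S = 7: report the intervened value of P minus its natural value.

Under do(S=7), the mechanism S = W - 1 is discarded; S is fixed at 7.
P = 5 if S >= 3 else -2  [with S=7]  = 5
Without intervention: S = W - 1  [with W=0]  = -1; P = 5 if S >= 3 else -2  [with S=-1]  = -2.
Change = 5 − (-2) = 7.

7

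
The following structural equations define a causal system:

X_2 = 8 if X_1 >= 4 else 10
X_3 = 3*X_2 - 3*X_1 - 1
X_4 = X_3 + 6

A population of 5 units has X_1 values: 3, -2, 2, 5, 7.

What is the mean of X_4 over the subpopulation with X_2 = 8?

E[X_4|X_2=8] averages over only the 2 units with X_2=8 (X_1 = 5, 7): X_4 = 14, 8, mean 11.

11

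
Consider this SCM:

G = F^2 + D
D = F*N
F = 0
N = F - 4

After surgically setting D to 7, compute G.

The intervention breaks the incoming arrows to D: D = F*N no longer applies, and D = 7.
G = F^2 + D  [with F=0, D=7]  = 7

7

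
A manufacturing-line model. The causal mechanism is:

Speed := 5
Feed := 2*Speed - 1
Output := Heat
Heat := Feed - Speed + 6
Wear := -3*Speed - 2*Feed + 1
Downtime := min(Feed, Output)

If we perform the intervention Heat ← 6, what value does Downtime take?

The intervention breaks the incoming arrows to Heat: Heat := Feed - Speed + 6 no longer applies, and Heat = 6.
Feed = 2*Speed - 1  [with Speed=5]  = 9
Output = Heat  [with Heat=6]  = 6
Downtime = min(Feed, Output)  [with Feed=9, Output=6]  = 6

6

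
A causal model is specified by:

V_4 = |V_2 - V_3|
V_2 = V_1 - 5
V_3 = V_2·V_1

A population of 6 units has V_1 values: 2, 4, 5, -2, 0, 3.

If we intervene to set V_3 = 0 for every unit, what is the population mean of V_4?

3

do(V_3=0) breaks V_3's dependence on V_1. With V_3=0 fixed, V_4 across the units is 3, 1, 0, 7, 5, 2, mean 3.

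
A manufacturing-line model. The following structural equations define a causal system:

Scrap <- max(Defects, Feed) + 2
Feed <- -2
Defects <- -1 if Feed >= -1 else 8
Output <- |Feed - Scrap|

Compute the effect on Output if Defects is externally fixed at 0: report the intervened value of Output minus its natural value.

Under do(Defects=0), the mechanism Defects <- -1 if Feed >= -1 else 8 is discarded; Defects is fixed at 0.
Scrap = max(Defects, Feed) + 2  [with Defects=0, Feed=-2]  = 2
Output = |Feed - Scrap|  [with Feed=-2, Scrap=2]  = 4
Without intervention: Defects = -1 if Feed >= -1 else 8  [with Feed=-2]  = 8; Scrap = max(Defects, Feed) + 2  [with Defects=8, Feed=-2]  = 10; Output = |Feed - Scrap|  [with Feed=-2, Scrap=10]  = 12.
Change = 4 − 12 = -8.

-8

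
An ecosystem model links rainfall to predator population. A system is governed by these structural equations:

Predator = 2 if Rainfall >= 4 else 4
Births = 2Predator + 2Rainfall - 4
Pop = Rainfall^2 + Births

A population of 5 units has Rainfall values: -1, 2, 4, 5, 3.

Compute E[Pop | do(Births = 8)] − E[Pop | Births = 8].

do(Births=8) breaks Births's dependence on Rainfall. With Births=8 fixed, Pop across the units is 9, 12, 24, 33, 17, mean 19.
Conditioning on Births=8 selects the 2 unit(s) with Rainfall ∈ {2, 4}. Their Pop values: 12, 24. Mean = 18.
Difference = 19 − 18 = 1.

1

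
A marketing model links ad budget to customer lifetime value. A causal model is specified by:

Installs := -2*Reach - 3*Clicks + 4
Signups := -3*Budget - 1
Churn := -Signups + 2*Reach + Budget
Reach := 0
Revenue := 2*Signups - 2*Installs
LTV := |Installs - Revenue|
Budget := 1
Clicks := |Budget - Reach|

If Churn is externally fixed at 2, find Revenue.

Intervening sets Churn = 2 and removes its equation (Churn := -Signups + 2*Reach + Budget).
No directed path runs from Churn to Revenue, so Revenue keeps its natural value.
Clicks = |Budget - Reach|  [with Budget=1, Reach=0]  = 1
Installs = -2*Reach - 3*Clicks + 4  [with Reach=0, Clicks=1]  = 1
Signups = -3*Budget - 1  [with Budget=1]  = -4
Revenue = 2*Signups - 2*Installs  [with Signups=-4, Installs=1]  = -10

-10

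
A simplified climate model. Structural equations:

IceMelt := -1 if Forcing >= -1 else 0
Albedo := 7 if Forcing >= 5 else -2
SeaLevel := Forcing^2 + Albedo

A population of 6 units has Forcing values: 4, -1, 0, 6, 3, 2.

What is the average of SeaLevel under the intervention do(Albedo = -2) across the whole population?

9

do(Albedo=-2) breaks Albedo's dependence on Forcing. With Albedo=-2 fixed, SeaLevel across the units is 14, -1, -2, 34, 7, 2, mean 9.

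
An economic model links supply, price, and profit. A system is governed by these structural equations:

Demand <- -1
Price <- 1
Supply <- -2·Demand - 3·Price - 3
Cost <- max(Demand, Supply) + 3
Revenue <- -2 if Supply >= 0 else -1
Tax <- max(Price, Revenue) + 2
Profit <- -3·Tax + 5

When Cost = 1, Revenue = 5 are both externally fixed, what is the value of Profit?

Under do(Cost = 1, Revenue = 5), each intervened variable's structural equation is replaced by its fixed value.
Tax = max(Price, Revenue) + 2  [with Price=1, Revenue=5]  = 7
Profit = -3·Tax + 5  [with Tax=7]  = -16

-16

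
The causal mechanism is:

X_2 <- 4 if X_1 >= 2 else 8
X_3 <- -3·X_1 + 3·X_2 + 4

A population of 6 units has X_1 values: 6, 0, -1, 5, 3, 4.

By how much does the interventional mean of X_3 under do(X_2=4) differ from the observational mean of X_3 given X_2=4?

do(X_2=4) breaks X_2's dependence on X_1. With X_2=4 fixed, X_3 across the units is -2, 16, 19, 1, 7, 4, mean 7.5.
Conditioning on X_2=4 selects the 4 unit(s) with X_1 ∈ {6, 5, 3, 4}. Their X_3 values: -2, 1, 7, 4. Mean = 2.5.
Difference = 7.5 − 2.5 = 5.

5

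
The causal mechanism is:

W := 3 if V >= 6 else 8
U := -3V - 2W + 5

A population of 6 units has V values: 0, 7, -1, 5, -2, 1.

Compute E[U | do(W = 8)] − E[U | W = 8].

Under do(W=8), W's equation is replaced by W=8 for every unit. Per-unit U: -11, -32, -8, -26, -5, -14. Mean = -16.
Conditioning on W=8 selects the 5 unit(s) with V ∈ {0, -1, 5, -2, 1}. Their U values: -11, -8, -26, -5, -14. Mean = -12.8.
Difference = -16 − (-12.8) = -3.2.

-3.2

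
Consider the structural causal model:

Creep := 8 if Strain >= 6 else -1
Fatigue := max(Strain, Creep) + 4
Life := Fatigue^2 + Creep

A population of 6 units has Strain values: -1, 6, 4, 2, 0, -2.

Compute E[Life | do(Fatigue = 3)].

Every unit gets Fatigue=3 under the intervention. Life values become 8, 17, 8, 8, 8, 8; E[Life|do(Fatigue=3)] = 9.5.

9.5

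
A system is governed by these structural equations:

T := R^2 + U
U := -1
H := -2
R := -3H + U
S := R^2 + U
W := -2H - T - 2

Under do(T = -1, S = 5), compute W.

Setting T = -1, S = 5 by intervention discards those variables' equations.
W = -2H - T - 2  [with H=-2, T=-1]  = 3

3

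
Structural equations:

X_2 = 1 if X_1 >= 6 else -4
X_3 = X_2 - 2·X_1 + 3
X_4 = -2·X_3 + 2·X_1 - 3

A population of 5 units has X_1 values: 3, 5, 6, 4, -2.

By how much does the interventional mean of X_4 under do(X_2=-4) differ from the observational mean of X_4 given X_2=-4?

do(X_2=-4) breaks X_2's dependence on X_1. With X_2=-4 fixed, X_4 across the units is 17, 29, 35, 23, -13, mean 18.2.
Observing X_2=-4 restricts to units where X_2's equation naturally yields -4: X_1 ∈ {3, 5, 4, -2}. In that subpopulation X_4 = 17, 29, 23, -13, mean 14.
Difference = 18.2 − 14 = 4.2.

4.2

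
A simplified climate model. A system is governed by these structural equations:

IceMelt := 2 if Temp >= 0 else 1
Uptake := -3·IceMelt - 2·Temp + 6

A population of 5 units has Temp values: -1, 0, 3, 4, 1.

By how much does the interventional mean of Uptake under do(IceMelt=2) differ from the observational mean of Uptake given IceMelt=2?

1.2

The intervention sets IceMelt=2 in all 5 units regardless of Temp. Recomputing Uptake per unit gives 2, 0, -6, -8, -2; average -2.8.
Observing IceMelt=2 restricts to units where IceMelt's equation naturally yields 2: Temp ∈ {0, 3, 4, 1}. In that subpopulation Uptake = 0, -6, -8, -2, mean -4.
Difference = -2.8 − (-4) = 1.2.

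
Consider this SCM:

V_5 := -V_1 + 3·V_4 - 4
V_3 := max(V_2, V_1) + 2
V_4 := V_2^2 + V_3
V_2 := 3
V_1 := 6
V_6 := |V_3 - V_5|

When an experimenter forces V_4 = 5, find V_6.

Under do(V_4=5), the mechanism V_4 := V_2^2 + V_3 is discarded; V_4 is fixed at 5.
V_3 = max(V_2, V_1) + 2  [with V_2=3, V_1=6]  = 8
V_5 = -V_1 + 3·V_4 - 4  [with V_1=6, V_4=5]  = 5
V_6 = |V_3 - V_5|  [with V_3=8, V_5=5]  = 3

3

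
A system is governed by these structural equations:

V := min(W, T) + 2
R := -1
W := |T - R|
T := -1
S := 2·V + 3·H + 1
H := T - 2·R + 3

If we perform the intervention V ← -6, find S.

The intervention breaks the incoming arrows to V: V := min(W, T) + 2 no longer applies, and V = -6.
H = T - 2·R + 3  [with T=-1, R=-1]  = 4
S = 2·V + 3·H + 1  [with V=-6, H=4]  = 1

1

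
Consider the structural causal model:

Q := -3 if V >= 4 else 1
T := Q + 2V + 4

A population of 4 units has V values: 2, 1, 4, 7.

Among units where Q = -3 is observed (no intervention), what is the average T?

Conditioning on Q=-3 selects the 2 unit(s) with V ∈ {4, 7}. Their T values: 9, 15. Mean = 12.

12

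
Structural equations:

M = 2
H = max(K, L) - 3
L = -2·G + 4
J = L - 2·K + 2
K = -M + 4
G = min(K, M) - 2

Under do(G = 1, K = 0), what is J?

4

Setting G = 1, K = 0 by intervention discards those variables' equations.
L = -2·G + 4  [with G=1]  = 2
J = L - 2·K + 2  [with L=2, K=0]  = 4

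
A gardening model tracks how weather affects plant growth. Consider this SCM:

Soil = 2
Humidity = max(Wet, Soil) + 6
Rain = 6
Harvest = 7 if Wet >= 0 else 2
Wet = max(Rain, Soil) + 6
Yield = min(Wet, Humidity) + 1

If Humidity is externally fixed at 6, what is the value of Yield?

7

Intervening sets Humidity = 6 and removes its equation (Humidity = max(Wet, Soil) + 6).
Wet = max(Rain, Soil) + 6  [with Rain=6, Soil=2]  = 12
Yield = min(Wet, Humidity) + 1  [with Wet=12, Humidity=6]  = 7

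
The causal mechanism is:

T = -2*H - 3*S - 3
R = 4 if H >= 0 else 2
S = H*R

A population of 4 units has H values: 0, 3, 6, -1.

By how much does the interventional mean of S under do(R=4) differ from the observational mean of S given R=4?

Every unit gets R=4 under the intervention. S values become 0, 12, 24, -4; E[S|do(R=4)] = 8.
E[S|R=4] averages over only the 3 units with R=4 (H = 0, 3, 6): S = 0, 12, 24, mean 12.
Difference = 8 − 12 = -4.

-4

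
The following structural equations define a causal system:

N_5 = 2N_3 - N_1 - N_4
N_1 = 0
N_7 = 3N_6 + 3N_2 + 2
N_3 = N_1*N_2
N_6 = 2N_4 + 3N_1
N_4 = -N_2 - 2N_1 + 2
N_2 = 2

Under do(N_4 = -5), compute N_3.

Under do(N_4=-5), the mechanism N_4 = -N_2 - 2N_1 + 2 is discarded; N_4 is fixed at -5.
Since N_3 is not a descendant of the intervened variable, it is unaffected.
N_3 = N_1*N_2  [with N_1=0, N_2=2]  = 0

0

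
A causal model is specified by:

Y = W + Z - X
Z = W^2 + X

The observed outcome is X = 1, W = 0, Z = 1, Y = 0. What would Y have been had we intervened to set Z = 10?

The intervention breaks the incoming arrows to Z: Z = W^2 + X no longer applies, and Z = 10.
Y = W + Z - X  [with W=0, Z=10, X=1]  = 9

9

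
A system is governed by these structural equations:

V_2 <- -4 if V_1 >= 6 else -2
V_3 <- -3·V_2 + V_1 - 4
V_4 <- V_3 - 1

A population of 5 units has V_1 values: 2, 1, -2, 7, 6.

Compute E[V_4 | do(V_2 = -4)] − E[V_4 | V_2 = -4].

-3.7

The intervention sets V_2=-4 in all 5 units regardless of V_1. Recomputing V_4 per unit gives 9, 8, 5, 14, 13; average 9.8.
E[V_4|V_2=-4] averages over only the 2 units with V_2=-4 (V_1 = 7, 6): V_4 = 14, 13, mean 13.5.
Difference = 9.8 − 13.5 = -3.7.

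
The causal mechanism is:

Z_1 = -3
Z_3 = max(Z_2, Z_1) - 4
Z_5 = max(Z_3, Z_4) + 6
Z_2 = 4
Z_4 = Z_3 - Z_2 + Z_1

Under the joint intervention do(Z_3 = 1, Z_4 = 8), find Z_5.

14

Setting Z_3 = 1, Z_4 = 8 by intervention discards those variables' equations.
Z_5 = max(Z_3, Z_4) + 6  [with Z_3=1, Z_4=8]  = 14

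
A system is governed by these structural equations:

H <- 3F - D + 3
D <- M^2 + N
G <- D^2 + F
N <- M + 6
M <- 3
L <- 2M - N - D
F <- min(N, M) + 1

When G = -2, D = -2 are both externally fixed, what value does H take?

17

Under do(G = -2, D = -2), each intervened variable's structural equation is replaced by its fixed value.
N = M + 6  [with M=3]  = 9
F = min(N, M) + 1  [with N=9, M=3]  = 4
H = 3F - D + 3  [with F=4, D=-2]  = 17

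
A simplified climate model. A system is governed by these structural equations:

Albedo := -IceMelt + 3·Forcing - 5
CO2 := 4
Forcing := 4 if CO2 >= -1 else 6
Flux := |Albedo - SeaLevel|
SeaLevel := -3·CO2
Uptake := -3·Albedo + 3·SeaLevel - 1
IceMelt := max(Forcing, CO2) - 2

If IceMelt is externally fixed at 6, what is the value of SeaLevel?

do(IceMelt=6) replaces the equation IceMelt := max(Forcing, CO2) - 2 with the constant IceMelt = 6.
SeaLevel is not downstream of the intervention, so its value is determined by the original equations.
SeaLevel = -3·CO2  [with CO2=4]  = -12

-12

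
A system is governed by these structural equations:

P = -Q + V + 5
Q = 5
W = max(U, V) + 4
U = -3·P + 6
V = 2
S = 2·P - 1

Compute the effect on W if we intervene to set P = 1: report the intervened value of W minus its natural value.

do(P=1) replaces the equation P = -Q + V + 5 with the constant P = 1.
U = -3·P + 6  [with P=1]  = 3
W = max(U, V) + 4  [with U=3, V=2]  = 7
Without intervention: P = -Q + V + 5  [with Q=5, V=2]  = 2; U = -3·P + 6  [with P=2]  = 0; W = max(U, V) + 4  [with U=0, V=2]  = 6.
Change = 7 − 6 = 1.

1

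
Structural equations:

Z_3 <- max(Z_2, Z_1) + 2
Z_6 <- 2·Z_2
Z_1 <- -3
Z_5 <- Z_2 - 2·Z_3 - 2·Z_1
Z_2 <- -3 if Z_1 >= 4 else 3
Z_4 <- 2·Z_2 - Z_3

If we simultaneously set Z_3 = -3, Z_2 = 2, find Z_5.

Setting Z_3 = -3, Z_2 = 2 by intervention discards those variables' equations.
Z_5 = Z_2 - 2·Z_3 - 2·Z_1  [with Z_2=2, Z_3=-3, Z_1=-3]  = 14

14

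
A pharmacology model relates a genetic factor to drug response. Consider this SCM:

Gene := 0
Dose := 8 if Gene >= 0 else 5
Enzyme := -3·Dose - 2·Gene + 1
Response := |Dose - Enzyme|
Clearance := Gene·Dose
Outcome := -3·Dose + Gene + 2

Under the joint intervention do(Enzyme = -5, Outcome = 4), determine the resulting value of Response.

Setting Enzyme = -5, Outcome = 4 by intervention discards those variables' equations.
Dose = 8 if Gene >= 0 else 5  [with Gene=0]  = 8
Response = |Dose - Enzyme|  [with Dose=8, Enzyme=-5]  = 13

13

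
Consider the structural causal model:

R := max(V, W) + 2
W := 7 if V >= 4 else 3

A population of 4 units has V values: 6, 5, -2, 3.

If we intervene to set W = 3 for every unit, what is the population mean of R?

6.25

The intervention sets W=3 in all 4 units regardless of V. Recomputing R per unit gives 8, 7, 5, 5; average 6.25.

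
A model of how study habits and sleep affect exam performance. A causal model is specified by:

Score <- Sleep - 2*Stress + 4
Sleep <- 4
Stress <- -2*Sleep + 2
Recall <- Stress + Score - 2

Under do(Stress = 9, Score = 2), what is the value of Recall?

Setting Stress = 9, Score = 2 by intervention discards those variables' equations.
Recall = Stress + Score - 2  [with Stress=9, Score=2]  = 9

9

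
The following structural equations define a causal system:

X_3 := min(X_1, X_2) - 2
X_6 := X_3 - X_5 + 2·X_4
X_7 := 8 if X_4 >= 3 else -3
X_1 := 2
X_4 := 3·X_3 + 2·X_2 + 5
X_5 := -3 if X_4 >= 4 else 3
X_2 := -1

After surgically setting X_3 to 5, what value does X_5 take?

do(X_3=5) replaces the equation X_3 := min(X_1, X_2) - 2 with the constant X_3 = 5.
X_4 = 3·X_3 + 2·X_2 + 5  [with X_3=5, X_2=-1]  = 18
X_5 = -3 if X_4 >= 4 else 3  [with X_4=18]  = -3

-3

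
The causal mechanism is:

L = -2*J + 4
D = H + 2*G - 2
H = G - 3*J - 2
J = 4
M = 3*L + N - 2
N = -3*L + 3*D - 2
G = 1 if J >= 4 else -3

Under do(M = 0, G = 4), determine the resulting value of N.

Setting M = 0, G = 4 by intervention discards those variables' equations.
L = -2*J + 4  [with J=4]  = -4
H = G - 3*J - 2  [with G=4, J=4]  = -10
D = H + 2*G - 2  [with H=-10, G=4]  = -4
N = -3*L + 3*D - 2  [with L=-4, D=-4]  = -2

-2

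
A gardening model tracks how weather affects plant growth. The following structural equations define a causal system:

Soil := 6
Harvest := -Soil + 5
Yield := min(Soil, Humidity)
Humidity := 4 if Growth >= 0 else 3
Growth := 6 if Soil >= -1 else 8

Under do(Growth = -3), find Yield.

Under do(Growth=-3), the mechanism Growth := 6 if Soil >= -1 else 8 is discarded; Growth is fixed at -3.
Humidity = 4 if Growth >= 0 else 3  [with Growth=-3]  = 3
Yield = min(Soil, Humidity)  [with Soil=6, Humidity=3]  = 3

3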